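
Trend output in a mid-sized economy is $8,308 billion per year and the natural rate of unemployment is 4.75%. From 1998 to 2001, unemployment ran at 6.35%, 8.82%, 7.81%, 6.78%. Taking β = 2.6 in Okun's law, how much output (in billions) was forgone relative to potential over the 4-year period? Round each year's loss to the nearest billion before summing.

$2,324 billion

Year 1998: gap = -2.6 × (6.35 - 4.75) = -4.16%, loss ≈ 8308 × 4.16/100 ≈ 346.
Year 1999: gap = -2.6 × (8.82 - 4.75) = -10.582%, loss ≈ 8308 × 10.582/100 ≈ 879.
Year 2000: gap = -2.6 × (7.81 - 4.75) = -7.956%, loss ≈ 8308 × 7.956/100 ≈ 661.
Year 2001: gap = -2.6 × (6.78 - 4.75) = -5.278%, loss ≈ 8308 × 5.278/100 ≈ 438.
Total lost output = 346 + 879 + 661 + 438 = 2324 billion.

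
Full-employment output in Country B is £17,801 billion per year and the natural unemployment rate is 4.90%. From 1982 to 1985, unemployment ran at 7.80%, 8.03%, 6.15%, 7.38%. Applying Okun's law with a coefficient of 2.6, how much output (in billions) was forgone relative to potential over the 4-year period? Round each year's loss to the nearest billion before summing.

Year 1982: gap = -2.6 × (7.8 - 4.9) = -7.54%, loss ≈ 17801 × 7.54/100 ≈ 1342.
Year 1983: gap = -2.6 × (8.03 - 4.9) = -8.138%, loss ≈ 17801 × 8.138/100 ≈ 1449.
Year 1984: gap = -2.6 × (6.15 - 4.9) = -3.25%, loss ≈ 17801 × 3.25/100 ≈ 579.
Year 1985: gap = -2.6 × (7.38 - 4.9) = -6.448%, loss ≈ 17801 × 6.448/100 ≈ 1148.
Total lost output = 1342 + 1449 + 579 + 1148 = 4518 billion.

£4,518 billion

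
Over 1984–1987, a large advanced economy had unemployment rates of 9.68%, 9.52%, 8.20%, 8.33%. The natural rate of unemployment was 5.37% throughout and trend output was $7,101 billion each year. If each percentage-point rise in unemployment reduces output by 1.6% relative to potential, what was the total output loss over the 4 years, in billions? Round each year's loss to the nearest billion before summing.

Year 1984: gap = -1.6 × (9.68 - 5.37) = -6.896%, loss ≈ 7101 × 6.896/100 ≈ 490.
Year 1985: gap = -1.6 × (9.52 - 5.37) = -6.64%, loss ≈ 7101 × 6.64/100 ≈ 472.
Year 1986: gap = -1.6 × (8.2 - 5.37) = -4.528%, loss ≈ 7101 × 4.528/100 ≈ 322.
Year 1987: gap = -1.6 × (8.33 - 5.37) = -4.736%, loss ≈ 7101 × 4.736/100 ≈ 336.
Total lost output = 490 + 472 + 322 + 336 = 1620 billion.

$1,620 billion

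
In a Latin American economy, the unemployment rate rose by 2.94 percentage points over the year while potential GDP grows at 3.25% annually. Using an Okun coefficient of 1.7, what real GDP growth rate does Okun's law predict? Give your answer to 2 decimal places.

-1.75%

Growth-rate Okun's law: g_Y = g_Y* - β × Δu.
g_Y = 3.25 - 1.7 × (2.94) = 3.25 - 4.998 = -1.748%, i.e. -1.75% to 2 d.p.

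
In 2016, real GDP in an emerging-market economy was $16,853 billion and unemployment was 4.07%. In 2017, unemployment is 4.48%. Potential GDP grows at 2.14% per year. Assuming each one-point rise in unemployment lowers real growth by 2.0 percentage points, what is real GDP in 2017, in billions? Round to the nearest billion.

$17,075 billion

Δu = 4.48 - 4.07 = 0.41 points.
Okun's law (growth form): g_Y = g_Y* - β × Δu = 2.14 - 2.0 × (0.41) = 2.14 - 0.82 = 1.32%.
Real GDP in the next year = 16853 × (1 + 1.32/100) = 16853 × 1.0132 ≈ 17075 billion.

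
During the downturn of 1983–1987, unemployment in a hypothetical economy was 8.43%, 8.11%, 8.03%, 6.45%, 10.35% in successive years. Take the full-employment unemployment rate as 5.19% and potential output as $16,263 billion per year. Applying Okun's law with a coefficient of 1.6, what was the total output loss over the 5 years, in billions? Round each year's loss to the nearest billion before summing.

$4,013 billion

Year 1983: gap = -1.6 × (8.43 - 5.19) = -5.184%, loss ≈ 16263 × 5.184/100 ≈ 843.
Year 1984: gap = -1.6 × (8.11 - 5.19) = -4.672%, loss ≈ 16263 × 4.672/100 ≈ 760.
Year 1985: gap = -1.6 × (8.03 - 5.19) = -4.544%, loss ≈ 16263 × 4.544/100 ≈ 739.
Year 1986: gap = -1.6 × (6.45 - 5.19) = -2.016%, loss ≈ 16263 × 2.016/100 ≈ 328.
Year 1987: gap = -1.6 × (10.35 - 5.19) = -8.256%, loss ≈ 16263 × 8.256/100 ≈ 1343.
Total lost output = 843 + 760 + 739 + 328 + 1343 = 4013 billion.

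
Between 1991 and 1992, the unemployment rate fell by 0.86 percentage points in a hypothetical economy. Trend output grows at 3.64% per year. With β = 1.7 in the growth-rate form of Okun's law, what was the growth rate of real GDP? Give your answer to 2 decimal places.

Growth-rate Okun's law: g_Y = g_Y* - β × Δu.
g_Y = 3.64 - 1.7 × (-0.86) = 3.64 + 1.462 = 5.102%, i.e. 5.10% to 2 d.p.

5.10%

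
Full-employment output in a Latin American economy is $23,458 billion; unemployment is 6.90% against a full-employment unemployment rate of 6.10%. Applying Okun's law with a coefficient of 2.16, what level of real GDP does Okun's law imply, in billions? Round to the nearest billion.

Unemployment gap = 6.9 - 6.1 = 0.8 points, so the output gap is -2.16 × 0.8 = -1.728%.
Actual GDP = 23458 × (1 - 1.728/100) = 23458 × 0.98272 ≈ 23053 billion.

$23,053 billion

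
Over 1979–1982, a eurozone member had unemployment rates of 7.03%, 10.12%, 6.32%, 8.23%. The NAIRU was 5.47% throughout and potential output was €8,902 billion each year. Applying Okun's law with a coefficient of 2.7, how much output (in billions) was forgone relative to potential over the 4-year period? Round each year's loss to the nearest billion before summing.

€2,360 billion

Year 1979: gap = -2.7 × (7.03 - 5.47) = -4.212%, loss ≈ 8902 × 4.212/100 ≈ 375.
Year 1980: gap = -2.7 × (10.12 - 5.47) = -12.555%, loss ≈ 8902 × 12.555/100 ≈ 1118.
Year 1981: gap = -2.7 × (6.32 - 5.47) = -2.295%, loss ≈ 8902 × 2.295/100 ≈ 204.
Year 1982: gap = -2.7 × (8.23 - 5.47) = -7.452%, loss ≈ 8902 × 7.452/100 ≈ 663.
Total lost output = 375 + 1118 + 204 + 663 = 2360 billion.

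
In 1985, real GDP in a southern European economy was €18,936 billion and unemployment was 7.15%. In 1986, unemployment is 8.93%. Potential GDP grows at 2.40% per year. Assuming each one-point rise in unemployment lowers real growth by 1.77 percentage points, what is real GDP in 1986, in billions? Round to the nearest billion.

Δu = 8.93 - 7.15 = 1.78 points.
Okun's law (growth form): g_Y = g_Y* - β × Δu = 2.40 - 1.77 × (1.78) = 2.4 - 3.1506 = -0.7506%.
Real GDP in the next year = 18936 × (1 - 0.7506/100) = 18936 × 0.992494 ≈ 18794 billion.

€18,794 billion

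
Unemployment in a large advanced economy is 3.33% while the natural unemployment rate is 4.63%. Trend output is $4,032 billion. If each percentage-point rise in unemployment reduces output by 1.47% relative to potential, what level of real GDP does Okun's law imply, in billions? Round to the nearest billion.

Unemployment gap = 3.33 - 4.63 = -1.3 points, so the output gap is -1.47 × (-1.3) = 1.911%.
Actual GDP = 4032 × (1 + 1.911/100) = 4032 × 1.01911 ≈ 4109 billion.

$4,109 billion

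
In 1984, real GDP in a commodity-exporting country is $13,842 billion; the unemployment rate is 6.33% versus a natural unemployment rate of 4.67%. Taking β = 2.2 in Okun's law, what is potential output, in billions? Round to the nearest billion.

$14,367 billion

Unemployment gap = 6.33 - 4.67 = 1.66 points, so output gap = -2.2 × 1.66 = -3.652%.
Since Y = Y* × (1 + gap/100), Y* = 13842/0.96348 ≈ 14367 billion.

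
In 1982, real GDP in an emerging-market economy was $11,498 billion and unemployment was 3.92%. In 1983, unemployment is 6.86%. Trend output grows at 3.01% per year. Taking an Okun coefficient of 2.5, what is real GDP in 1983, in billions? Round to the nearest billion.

Δu = 6.86 - 3.92 = 2.94 points.
Okun's law (growth form): g_Y = g_Y* - β × Δu = 3.01 - 2.5 × (2.94) = 3.01 - 7.35 = -4.34%.
Real GDP in the next year = 11498 × (1 - 4.34/100) = 11498 × 0.9566 ≈ 10999 billion.

$10,999 billion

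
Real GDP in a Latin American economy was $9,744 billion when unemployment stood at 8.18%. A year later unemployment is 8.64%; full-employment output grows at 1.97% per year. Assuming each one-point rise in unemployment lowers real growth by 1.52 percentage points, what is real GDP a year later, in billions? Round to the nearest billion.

Δu = 8.64 - 8.18 = 0.46 points.
Okun's law (growth form): g_Y = g_Y* - β × Δu = 1.97 - 1.52 × (0.46) = 1.97 - 0.6992 = 1.2708%.
Real GDP in the next year = 9744 × (1 + 1.2708/100) = 9744 × 1.012708 ≈ 9868 billion.

$9,868 billion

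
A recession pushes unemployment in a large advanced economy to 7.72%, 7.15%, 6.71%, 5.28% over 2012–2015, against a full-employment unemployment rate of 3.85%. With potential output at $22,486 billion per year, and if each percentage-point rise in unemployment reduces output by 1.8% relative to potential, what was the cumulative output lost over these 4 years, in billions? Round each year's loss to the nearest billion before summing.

Year 2012: gap = -1.8 × (7.72 - 3.85) = -6.966%, loss ≈ 22486 × 6.966/100 ≈ 1566.
Year 2013: gap = -1.8 × (7.15 - 3.85) = -5.94%, loss ≈ 22486 × 5.94/100 ≈ 1336.
Year 2014: gap = -1.8 × (6.71 - 3.85) = -5.148%, loss ≈ 22486 × 5.148/100 ≈ 1158.
Year 2015: gap = -1.8 × (5.28 - 3.85) = -2.574%, loss ≈ 22486 × 2.574/100 ≈ 579.
Total lost output = 1566 + 1336 + 1158 + 579 = 4639 billion.

$4,639 billion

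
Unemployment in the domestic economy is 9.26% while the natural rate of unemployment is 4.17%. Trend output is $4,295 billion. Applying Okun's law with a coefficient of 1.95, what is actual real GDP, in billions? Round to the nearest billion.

$3,869 billion

Unemployment gap = 9.26 - 4.17 = 5.09 points, so the output gap is -1.95 × 5.09 = -9.9255%.
Actual GDP = 4295 × (1 - 9.9255/100) = 4295 × 0.900745 ≈ 3869 billion.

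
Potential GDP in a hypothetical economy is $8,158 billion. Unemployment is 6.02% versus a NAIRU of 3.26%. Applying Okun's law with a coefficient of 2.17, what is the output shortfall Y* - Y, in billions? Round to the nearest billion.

$489 billion

Output gap = -2.17 × (6.02 - 3.26) = -2.17 × 2.76 = -5.9892%.
Actual GDP ≈ 8158 × 0.940108 ≈ 7669 billion, so the shortfall is 8158 - 7669 = 489 billion.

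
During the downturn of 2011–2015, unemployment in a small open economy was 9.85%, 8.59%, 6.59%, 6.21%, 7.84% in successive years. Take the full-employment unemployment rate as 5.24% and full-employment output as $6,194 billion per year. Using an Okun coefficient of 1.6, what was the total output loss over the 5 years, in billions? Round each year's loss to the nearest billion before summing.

$1,277 billion

Year 2011: gap = -1.6 × (9.85 - 5.24) = -7.376%, loss ≈ 6194 × 7.376/100 ≈ 457.
Year 2012: gap = -1.6 × (8.59 - 5.24) = -5.36%, loss ≈ 6194 × 5.36/100 ≈ 332.
Year 2013: gap = -1.6 × (6.59 - 5.24) = -2.16%, loss ≈ 6194 × 2.16/100 ≈ 134.
Year 2014: gap = -1.6 × (6.21 - 5.24) = -1.552%, loss ≈ 6194 × 1.552/100 ≈ 96.
Year 2015: gap = -1.6 × (7.84 - 5.24) = -4.16%, loss ≈ 6194 × 4.16/100 ≈ 258.
Total lost output = 457 + 332 + 134 + 96 + 258 = 1277 billion.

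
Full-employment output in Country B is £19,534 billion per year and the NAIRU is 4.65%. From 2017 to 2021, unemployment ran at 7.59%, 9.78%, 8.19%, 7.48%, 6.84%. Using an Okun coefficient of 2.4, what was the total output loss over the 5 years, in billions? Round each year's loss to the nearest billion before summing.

Year 2017: gap = -2.4 × (7.59 - 4.65) = -7.056%, loss ≈ 19534 × 7.056/100 ≈ 1378.
Year 2018: gap = -2.4 × (9.78 - 4.65) = -12.312%, loss ≈ 19534 × 12.312/100 ≈ 2405.
Year 2019: gap = -2.4 × (8.19 - 4.65) = -8.496%, loss ≈ 19534 × 8.496/100 ≈ 1660.
Year 2020: gap = -2.4 × (7.48 - 4.65) = -6.792%, loss ≈ 19534 × 6.792/100 ≈ 1327.
Year 2021: gap = -2.4 × (6.84 - 4.65) = -5.256%, loss ≈ 19534 × 5.256/100 ≈ 1027.
Total lost output = 1378 + 2405 + 1660 + 1327 + 1027 = 7797 billion.

£7,797 billion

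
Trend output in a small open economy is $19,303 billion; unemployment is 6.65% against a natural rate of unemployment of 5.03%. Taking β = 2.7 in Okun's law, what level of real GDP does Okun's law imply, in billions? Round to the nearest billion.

Unemployment gap = 6.65 - 5.03 = 1.62 points, so the output gap is -2.7 × 1.62 = -4.374%.
Actual GDP = 19303 × (1 - 4.374/100) = 19303 × 0.95626 ≈ 18459 billion.

$18,459 billion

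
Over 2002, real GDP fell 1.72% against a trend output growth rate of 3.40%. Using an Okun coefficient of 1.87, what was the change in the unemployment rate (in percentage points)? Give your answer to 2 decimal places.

2.74 percentage points

Growth-rate Okun's law: g_Y = g_Y* - β × Δu, so Δu = (g_Y* - g_Y)/β.
Δu = (3.4 + 1.72)/1.87 = 5.12/1.87 = 2.74 percentage points.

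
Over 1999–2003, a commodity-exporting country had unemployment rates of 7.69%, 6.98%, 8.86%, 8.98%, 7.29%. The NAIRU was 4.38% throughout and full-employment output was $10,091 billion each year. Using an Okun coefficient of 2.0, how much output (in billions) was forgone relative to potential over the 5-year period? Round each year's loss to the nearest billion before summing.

$3,612 billion

Year 1999: gap = -2.0 × (7.69 - 4.38) = -6.62%, loss ≈ 10091 × 6.62/100 ≈ 668.
Year 2000: gap = -2.0 × (6.98 - 4.38) = -5.2%, loss ≈ 10091 × 5.2/100 ≈ 525.
Year 2001: gap = -2.0 × (8.86 - 4.38) = -8.96%, loss ≈ 10091 × 8.96/100 ≈ 904.
Year 2002: gap = -2.0 × (8.98 - 4.38) = -9.2%, loss ≈ 10091 × 9.2/100 ≈ 928.
Year 2003: gap = -2.0 × (7.29 - 4.38) = -5.82%, loss ≈ 10091 × 5.82/100 ≈ 587.
Total lost output = 668 + 525 + 904 + 928 + 587 = 3612 billion.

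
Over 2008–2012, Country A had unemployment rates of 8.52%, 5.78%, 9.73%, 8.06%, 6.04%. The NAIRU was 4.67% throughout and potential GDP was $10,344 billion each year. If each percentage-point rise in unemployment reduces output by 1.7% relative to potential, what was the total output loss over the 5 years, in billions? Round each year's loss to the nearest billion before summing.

$2,599 billion

Year 2008: gap = -1.7 × (8.52 - 4.67) = -6.545%, loss ≈ 10344 × 6.545/100 ≈ 677.
Year 2009: gap = -1.7 × (5.78 - 4.67) = -1.887%, loss ≈ 10344 × 1.887/100 ≈ 195.
Year 2010: gap = -1.7 × (9.73 - 4.67) = -8.602%, loss ≈ 10344 × 8.602/100 ≈ 890.
Year 2011: gap = -1.7 × (8.06 - 4.67) = -5.763%, loss ≈ 10344 × 5.763/100 ≈ 596.
Year 2012: gap = -1.7 × (6.04 - 4.67) = -2.329%, loss ≈ 10344 × 2.329/100 ≈ 241.
Total lost output = 677 + 195 + 890 + 596 + 241 = 2599 billion.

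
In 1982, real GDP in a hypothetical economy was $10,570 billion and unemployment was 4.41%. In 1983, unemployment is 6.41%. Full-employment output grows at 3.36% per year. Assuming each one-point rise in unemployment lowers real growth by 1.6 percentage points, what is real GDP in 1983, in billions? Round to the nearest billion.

$10,587 billion

Δu = 6.41 - 4.41 = 2 points.
Okun's law (growth form): g_Y = g_Y* - β × Δu = 3.36 - 1.6 × (2.00) = 3.36 - 3.2 = 0.16%.
Real GDP in the next year = 10570 × (1 + 0.16/100) = 10570 × 1.0016 ≈ 10587 billion.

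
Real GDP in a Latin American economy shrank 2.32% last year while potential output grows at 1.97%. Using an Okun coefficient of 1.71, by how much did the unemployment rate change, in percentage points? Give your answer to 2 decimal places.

2.51 percentage points

Growth-rate Okun's law: g_Y = g_Y* - β × Δu, so Δu = (g_Y* - g_Y)/β.
Δu = (1.97 + 2.32)/1.71 = 4.29/1.71 = 2.51 percentage points.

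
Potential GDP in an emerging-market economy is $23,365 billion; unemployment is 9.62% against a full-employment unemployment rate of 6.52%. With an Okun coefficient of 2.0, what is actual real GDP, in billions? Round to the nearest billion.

$21,916 billion

Unemployment gap = 9.62 - 6.52 = 3.1 points, so the output gap is -2 × 3.1 = -6.2%.
Actual GDP = 23365 × (1 - 6.2/100) = 23365 × 0.938 ≈ 21916 billion.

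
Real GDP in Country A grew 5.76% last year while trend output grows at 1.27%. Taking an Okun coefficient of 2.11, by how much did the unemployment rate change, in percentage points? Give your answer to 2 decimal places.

Growth-rate Okun's law: g_Y = g_Y* - β × Δu, so Δu = (g_Y* - g_Y)/β.
Δu = (1.27 - 5.76)/2.11 = -4.49/2.11 = -2.13 percentage points.

-2.13 percentage points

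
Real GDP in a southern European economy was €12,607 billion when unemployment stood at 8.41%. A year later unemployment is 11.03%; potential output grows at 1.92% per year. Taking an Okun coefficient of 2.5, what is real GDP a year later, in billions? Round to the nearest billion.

Δu = 11.03 - 8.41 = 2.62 points.
Okun's law (growth form): g_Y = g_Y* - β × Δu = 1.92 - 2.5 × (2.62) = 1.92 - 6.55 = -4.63%.
Real GDP in the next year = 12607 × (1 - 4.63/100) = 12607 × 0.9537 ≈ 12023 billion.

€12,023 billion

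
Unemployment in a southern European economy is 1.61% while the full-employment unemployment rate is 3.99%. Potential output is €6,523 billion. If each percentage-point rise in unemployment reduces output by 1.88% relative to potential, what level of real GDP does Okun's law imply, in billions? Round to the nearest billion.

Unemployment gap = 1.61 - 3.99 = -2.38 points, so the output gap is -1.88 × (-2.38) = 4.4744%.
Actual GDP = 6523 × (1 + 4.4744/100) = 6523 × 1.044744 ≈ 6815 billion.

€6,815 billion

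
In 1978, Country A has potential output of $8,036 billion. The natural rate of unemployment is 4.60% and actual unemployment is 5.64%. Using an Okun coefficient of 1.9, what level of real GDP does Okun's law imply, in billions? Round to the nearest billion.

Unemployment gap = 5.64 - 4.6 = 1.04 points, so the output gap is -1.9 × 1.04 = -1.976%.
Actual GDP = 8036 × (1 - 1.976/100) = 8036 × 0.98024 ≈ 7877 billion.

$7,877 billion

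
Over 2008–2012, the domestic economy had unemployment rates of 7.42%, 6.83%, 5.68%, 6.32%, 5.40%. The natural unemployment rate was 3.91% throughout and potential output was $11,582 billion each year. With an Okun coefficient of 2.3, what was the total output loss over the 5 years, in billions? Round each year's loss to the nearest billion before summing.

$3,224 billion

Year 2008: gap = -2.3 × (7.42 - 3.91) = -8.073%, loss ≈ 11582 × 8.073/100 ≈ 935.
Year 2009: gap = -2.3 × (6.83 - 3.91) = -6.716%, loss ≈ 11582 × 6.716/100 ≈ 778.
Year 2010: gap = -2.3 × (5.68 - 3.91) = -4.071%, loss ≈ 11582 × 4.071/100 ≈ 472.
Year 2011: gap = -2.3 × (6.32 - 3.91) = -5.543%, loss ≈ 11582 × 5.543/100 ≈ 642.
Year 2012: gap = -2.3 × (5.4 - 3.91) = -3.427%, loss ≈ 11582 × 3.427/100 ≈ 397.
Total lost output = 935 + 778 + 472 + 642 + 397 = 3224 billion.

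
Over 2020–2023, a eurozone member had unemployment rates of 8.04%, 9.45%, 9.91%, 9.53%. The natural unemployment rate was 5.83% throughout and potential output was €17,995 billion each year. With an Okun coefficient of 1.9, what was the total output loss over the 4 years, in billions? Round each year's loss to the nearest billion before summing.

Year 2020: gap = -1.9 × (8.04 - 5.83) = -4.199%, loss ≈ 17995 × 4.199/100 ≈ 756.
Year 2021: gap = -1.9 × (9.45 - 5.83) = -6.878%, loss ≈ 17995 × 6.878/100 ≈ 1238.
Year 2022: gap = -1.9 × (9.91 - 5.83) = -7.752%, loss ≈ 17995 × 7.752/100 ≈ 1395.
Year 2023: gap = -1.9 × (9.53 - 5.83) = -7.03%, loss ≈ 17995 × 7.03/100 ≈ 1265.
Total lost output = 756 + 1238 + 1395 + 1265 = 4654 billion.

€4,654 billion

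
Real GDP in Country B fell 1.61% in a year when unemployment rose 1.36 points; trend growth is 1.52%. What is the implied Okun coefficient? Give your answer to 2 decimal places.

β ≈ 2.30

Growth form: g_Y = g_Y* - β × Δu, so β = (g_Y* - g_Y)/Δu.
β = (1.52 + 1.61)/1.36 = 3.13/1.36 = 2.30.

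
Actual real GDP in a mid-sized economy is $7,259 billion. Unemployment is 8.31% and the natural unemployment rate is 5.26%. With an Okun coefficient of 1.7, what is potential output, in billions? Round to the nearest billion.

Unemployment gap = 8.31 - 5.26 = 3.05 points, so output gap = -1.7 × 3.05 = -5.185%.
Since Y = Y* × (1 + gap/100), Y* = 7259/0.94815 ≈ 7656 billion.

$7,656 billion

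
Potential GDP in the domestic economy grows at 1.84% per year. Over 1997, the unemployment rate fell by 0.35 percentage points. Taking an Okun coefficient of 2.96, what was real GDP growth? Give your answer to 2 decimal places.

2.88%

Growth-rate Okun's law: g_Y = g_Y* - β × Δu.
g_Y = 1.84 - 2.96 × (-0.35) = 1.84 + 1.036 = 2.876%, i.e. 2.88% to 2 d.p.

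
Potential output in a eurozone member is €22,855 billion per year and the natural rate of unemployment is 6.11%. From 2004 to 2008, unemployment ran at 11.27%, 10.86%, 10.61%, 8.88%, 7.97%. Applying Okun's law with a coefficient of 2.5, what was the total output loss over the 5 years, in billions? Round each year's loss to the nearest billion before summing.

Year 2004: gap = -2.5 × (11.27 - 6.11) = -12.9%, loss ≈ 22855 × 12.9/100 ≈ 2948.
Year 2005: gap = -2.5 × (10.86 - 6.11) = -11.875%, loss ≈ 22855 × 11.875/100 ≈ 2714.
Year 2006: gap = -2.5 × (10.61 - 6.11) = -11.25%, loss ≈ 22855 × 11.25/100 ≈ 2571.
Year 2007: gap = -2.5 × (8.88 - 6.11) = -6.925%, loss ≈ 22855 × 6.925/100 ≈ 1583.
Year 2008: gap = -2.5 × (7.97 - 6.11) = -4.65%, loss ≈ 22855 × 4.65/100 ≈ 1063.
Total lost output = 2948 + 2714 + 2571 + 1583 + 1063 = 10879 billion.

€10,879 billion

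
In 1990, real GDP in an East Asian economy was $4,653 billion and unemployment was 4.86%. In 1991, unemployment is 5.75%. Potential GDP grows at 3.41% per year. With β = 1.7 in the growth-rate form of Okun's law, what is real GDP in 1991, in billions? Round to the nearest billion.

$4,741 billion

Δu = 5.75 - 4.86 = 0.89 points.
Okun's law (growth form): g_Y = g_Y* - β × Δu = 3.41 - 1.7 × (0.89) = 3.41 - 1.513 = 1.897%.
Real GDP in the next year = 4653 × (1 + 1.897/100) = 4653 × 1.01897 ≈ 4741 billion.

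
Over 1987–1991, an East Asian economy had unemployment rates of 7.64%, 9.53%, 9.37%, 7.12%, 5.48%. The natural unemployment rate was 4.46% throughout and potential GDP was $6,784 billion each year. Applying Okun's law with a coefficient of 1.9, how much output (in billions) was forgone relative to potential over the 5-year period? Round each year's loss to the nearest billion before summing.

Year 1987: gap = -1.9 × (7.64 - 4.46) = -6.042%, loss ≈ 6784 × 6.042/100 ≈ 410.
Year 1988: gap = -1.9 × (9.53 - 4.46) = -9.633%, loss ≈ 6784 × 9.633/100 ≈ 654.
Year 1989: gap = -1.9 × (9.37 - 4.46) = -9.329%, loss ≈ 6784 × 9.329/100 ≈ 633.
Year 1990: gap = -1.9 × (7.12 - 4.46) = -5.054%, loss ≈ 6784 × 5.054/100 ≈ 343.
Year 1991: gap = -1.9 × (5.48 - 4.46) = -1.938%, loss ≈ 6784 × 1.938/100 ≈ 131.
Total lost output = 410 + 654 + 633 + 343 + 131 = 2171 billion.

$2,171 billion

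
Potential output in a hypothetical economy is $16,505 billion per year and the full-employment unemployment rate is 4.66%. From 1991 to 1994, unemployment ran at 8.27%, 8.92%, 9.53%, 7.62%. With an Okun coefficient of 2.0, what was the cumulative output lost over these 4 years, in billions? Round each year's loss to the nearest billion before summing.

Year 1991: gap = -2.0 × (8.27 - 4.66) = -7.22%, loss ≈ 16505 × 7.22/100 ≈ 1192.
Year 1992: gap = -2.0 × (8.92 - 4.66) = -8.52%, loss ≈ 16505 × 8.52/100 ≈ 1406.
Year 1993: gap = -2.0 × (9.53 - 4.66) = -9.74%, loss ≈ 16505 × 9.74/100 ≈ 1608.
Year 1994: gap = -2.0 × (7.62 - 4.66) = -5.92%, loss ≈ 16505 × 5.92/100 ≈ 977.
Total lost output = 1192 + 1406 + 1608 + 977 = 5183 billion.

$5,183 billion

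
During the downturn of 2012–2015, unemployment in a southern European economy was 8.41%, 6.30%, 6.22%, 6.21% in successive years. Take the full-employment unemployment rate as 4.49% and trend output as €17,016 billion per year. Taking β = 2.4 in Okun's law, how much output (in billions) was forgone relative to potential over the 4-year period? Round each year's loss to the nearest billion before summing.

€3,749 billion

Year 2012: gap = -2.4 × (8.41 - 4.49) = -9.408%, loss ≈ 17016 × 9.408/100 ≈ 1601.
Year 2013: gap = -2.4 × (6.3 - 4.49) = -4.344%, loss ≈ 17016 × 4.344/100 ≈ 739.
Year 2014: gap = -2.4 × (6.22 - 4.49) = -4.152%, loss ≈ 17016 × 4.152/100 ≈ 707.
Year 2015: gap = -2.4 × (6.21 - 4.49) = -4.128%, loss ≈ 17016 × 4.128/100 ≈ 702.
Total lost output = 1601 + 739 + 707 + 702 = 3749 billion.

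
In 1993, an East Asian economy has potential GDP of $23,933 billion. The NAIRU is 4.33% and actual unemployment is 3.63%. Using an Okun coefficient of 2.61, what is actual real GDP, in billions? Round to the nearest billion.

$24,370 billion

Unemployment gap = 3.63 - 4.33 = -0.7 points, so the output gap is -2.61 × (-0.7) = 1.827%.
Actual GDP = 23933 × (1 + 1.827/100) = 23933 × 1.01827 ≈ 24370 billion.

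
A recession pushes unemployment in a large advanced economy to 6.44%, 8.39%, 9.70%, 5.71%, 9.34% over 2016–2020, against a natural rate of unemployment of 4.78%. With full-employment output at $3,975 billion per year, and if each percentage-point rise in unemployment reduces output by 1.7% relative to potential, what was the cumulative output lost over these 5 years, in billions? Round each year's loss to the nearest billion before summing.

Year 2016: gap = -1.7 × (6.44 - 4.78) = -2.822%, loss ≈ 3975 × 2.822/100 ≈ 112.
Year 2017: gap = -1.7 × (8.39 - 4.78) = -6.137%, loss ≈ 3975 × 6.137/100 ≈ 244.
Year 2018: gap = -1.7 × (9.7 - 4.78) = -8.364%, loss ≈ 3975 × 8.364/100 ≈ 332.
Year 2019: gap = -1.7 × (5.71 - 4.78) = -1.581%, loss ≈ 3975 × 1.581/100 ≈ 63.
Year 2020: gap = -1.7 × (9.34 - 4.78) = -7.752%, loss ≈ 3975 × 7.752/100 ≈ 308.
Total lost output = 112 + 244 + 332 + 63 + 308 = 1059 billion.

$1,059 billion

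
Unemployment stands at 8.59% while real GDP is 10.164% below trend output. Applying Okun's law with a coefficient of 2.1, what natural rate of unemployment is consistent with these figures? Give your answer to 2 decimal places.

From Okun's law, u - u* = -(output gap)/β = -(-10.164)/2.1 = 4.84 points.
So u* = 8.59 - 4.84 = 3.75%.

3.75%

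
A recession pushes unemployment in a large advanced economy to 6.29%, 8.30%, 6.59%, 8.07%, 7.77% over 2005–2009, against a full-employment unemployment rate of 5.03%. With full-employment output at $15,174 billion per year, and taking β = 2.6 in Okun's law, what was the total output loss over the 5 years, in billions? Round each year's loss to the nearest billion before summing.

$4,682 billion

Year 2005: gap = -2.6 × (6.29 - 5.03) = -3.276%, loss ≈ 15174 × 3.276/100 ≈ 497.
Year 2006: gap = -2.6 × (8.3 - 5.03) = -8.502%, loss ≈ 15174 × 8.502/100 ≈ 1290.
Year 2007: gap = -2.6 × (6.59 - 5.03) = -4.056%, loss ≈ 15174 × 4.056/100 ≈ 615.
Year 2008: gap = -2.6 × (8.07 - 5.03) = -7.904%, loss ≈ 15174 × 7.904/100 ≈ 1199.
Year 2009: gap = -2.6 × (7.77 - 5.03) = -7.124%, loss ≈ 15174 × 7.124/100 ≈ 1081.
Total lost output = 497 + 1290 + 615 + 1199 + 1081 = 4682 billion.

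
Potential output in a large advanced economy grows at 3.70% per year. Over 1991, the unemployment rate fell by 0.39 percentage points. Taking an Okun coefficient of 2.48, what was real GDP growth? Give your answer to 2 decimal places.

Growth-rate Okun's law: g_Y = g_Y* - β × Δu.
g_Y = 3.70 - 2.48 × (-0.39) = 3.7 + 0.9672 = 4.6672%, i.e. 4.67% to 2 d.p.

4.67%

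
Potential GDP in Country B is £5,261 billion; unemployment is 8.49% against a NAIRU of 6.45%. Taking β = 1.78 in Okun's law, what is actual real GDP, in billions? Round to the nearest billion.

£5,070 billion

Unemployment gap = 8.49 - 6.45 = 2.04 points, so the output gap is -1.78 × 2.04 = -3.6312%.
Actual GDP = 5261 × (1 - 3.6312/100) = 5261 × 0.963688 ≈ 5070 billion.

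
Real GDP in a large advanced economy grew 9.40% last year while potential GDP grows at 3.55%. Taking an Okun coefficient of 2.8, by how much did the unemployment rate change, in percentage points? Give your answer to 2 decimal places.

Growth-rate Okun's law: g_Y = g_Y* - β × Δu, so Δu = (g_Y* - g_Y)/β.
Δu = (3.55 - 9.4)/2.8 = -5.85/2.8 = -2.09 percentage points.

-2.09 percentage points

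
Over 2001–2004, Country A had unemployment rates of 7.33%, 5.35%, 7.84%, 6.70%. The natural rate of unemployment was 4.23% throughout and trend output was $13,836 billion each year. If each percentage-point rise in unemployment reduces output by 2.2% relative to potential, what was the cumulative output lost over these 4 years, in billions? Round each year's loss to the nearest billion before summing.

$3,136 billion

Year 2001: gap = -2.2 × (7.33 - 4.23) = -6.82%, loss ≈ 13836 × 6.82/100 ≈ 944.
Year 2002: gap = -2.2 × (5.35 - 4.23) = -2.464%, loss ≈ 13836 × 2.464/100 ≈ 341.
Year 2003: gap = -2.2 × (7.84 - 4.23) = -7.942%, loss ≈ 13836 × 7.942/100 ≈ 1099.
Year 2004: gap = -2.2 × (6.7 - 4.23) = -5.434%, loss ≈ 13836 × 5.434/100 ≈ 752.
Total lost output = 944 + 341 + 1099 + 752 = 3136 billion.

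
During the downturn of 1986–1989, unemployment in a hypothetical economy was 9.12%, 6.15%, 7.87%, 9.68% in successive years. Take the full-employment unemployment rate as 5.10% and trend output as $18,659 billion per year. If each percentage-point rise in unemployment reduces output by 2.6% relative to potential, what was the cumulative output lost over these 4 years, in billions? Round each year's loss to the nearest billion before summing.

Year 1986: gap = -2.6 × (9.12 - 5.1) = -10.452%, loss ≈ 18659 × 10.452/100 ≈ 1950.
Year 1987: gap = -2.6 × (6.15 - 5.1) = -2.73%, loss ≈ 18659 × 2.73/100 ≈ 509.
Year 1988: gap = -2.6 × (7.87 - 5.1) = -7.202%, loss ≈ 18659 × 7.202/100 ≈ 1344.
Year 1989: gap = -2.6 × (9.68 - 5.1) = -11.908%, loss ≈ 18659 × 11.908/100 ≈ 2222.
Total lost output = 1950 + 509 + 1344 + 2222 = 6025 billion.

$6,025 billion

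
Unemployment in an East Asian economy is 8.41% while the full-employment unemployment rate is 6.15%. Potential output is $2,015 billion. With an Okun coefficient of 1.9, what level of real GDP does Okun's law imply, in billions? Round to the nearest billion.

Unemployment gap = 8.41 - 6.15 = 2.26 points, so the output gap is -1.9 × 2.26 = -4.294%.
Actual GDP = 2015 × (1 - 4.294/100) = 2015 × 0.95706 ≈ 1928 billion.

$1,928 billion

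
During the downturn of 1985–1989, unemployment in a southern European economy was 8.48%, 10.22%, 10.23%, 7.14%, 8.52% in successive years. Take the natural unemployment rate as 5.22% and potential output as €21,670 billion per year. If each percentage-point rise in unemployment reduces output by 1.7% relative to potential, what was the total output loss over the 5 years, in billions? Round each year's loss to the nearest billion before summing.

€6,812 billion

Year 1985: gap = -1.7 × (8.48 - 5.22) = -5.542%, loss ≈ 21670 × 5.542/100 ≈ 1201.
Year 1986: gap = -1.7 × (10.22 - 5.22) = -8.5%, loss ≈ 21670 × 8.5/100 ≈ 1842.
Year 1987: gap = -1.7 × (10.23 - 5.22) = -8.517%, loss ≈ 21670 × 8.517/100 ≈ 1846.
Year 1988: gap = -1.7 × (7.14 - 5.22) = -3.264%, loss ≈ 21670 × 3.264/100 ≈ 707.
Year 1989: gap = -1.7 × (8.52 - 5.22) = -5.61%, loss ≈ 21670 × 5.61/100 ≈ 1216.
Total lost output = 1201 + 1842 + 1846 + 707 + 1216 = 6812 billion.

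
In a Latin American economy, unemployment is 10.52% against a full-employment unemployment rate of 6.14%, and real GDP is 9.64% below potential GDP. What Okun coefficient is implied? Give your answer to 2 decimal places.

β ≈ 2.20

Okun's law: output gap = -β × (u - u*).
-9.64 = -β × (10.52 - 6.14) = -β × 4.38, so β = 9.64/4.38 = 2.20.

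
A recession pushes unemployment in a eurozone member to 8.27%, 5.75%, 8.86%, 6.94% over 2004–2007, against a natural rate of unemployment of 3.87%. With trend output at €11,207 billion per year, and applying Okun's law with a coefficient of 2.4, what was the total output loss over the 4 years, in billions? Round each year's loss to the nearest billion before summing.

€3,857 billion

Year 2004: gap = -2.4 × (8.27 - 3.87) = -10.56%, loss ≈ 11207 × 10.56/100 ≈ 1183.
Year 2005: gap = -2.4 × (5.75 - 3.87) = -4.512%, loss ≈ 11207 × 4.512/100 ≈ 506.
Year 2006: gap = -2.4 × (8.86 - 3.87) = -11.976%, loss ≈ 11207 × 11.976/100 ≈ 1342.
Year 2007: gap = -2.4 × (6.94 - 3.87) = -7.368%, loss ≈ 11207 × 7.368/100 ≈ 826.
Total lost output = 1183 + 506 + 1342 + 826 = 3857 billion.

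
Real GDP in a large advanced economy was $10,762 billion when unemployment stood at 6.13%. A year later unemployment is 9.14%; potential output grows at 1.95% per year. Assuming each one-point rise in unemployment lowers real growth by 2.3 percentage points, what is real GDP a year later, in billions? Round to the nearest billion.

Δu = 9.14 - 6.13 = 3.01 points.
Okun's law (growth form): g_Y = g_Y* - β × Δu = 1.95 - 2.3 × (3.01) = 1.95 - 6.923 = -4.973%.
Real GDP in the next year = 10762 × (1 - 4.973/100) = 10762 × 0.95027 ≈ 10227 billion.

$10,227 billion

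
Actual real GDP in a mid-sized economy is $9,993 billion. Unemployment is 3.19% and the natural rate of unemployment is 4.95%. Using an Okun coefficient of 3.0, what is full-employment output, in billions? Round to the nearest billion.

$9,492 billion

Unemployment gap = 3.19 - 4.95 = -1.76 points, so output gap = -3 × (-1.76) = 5.28%.
Since Y = Y* × (1 + gap/100), Y* = 9993/1.0528 ≈ 9492 billion.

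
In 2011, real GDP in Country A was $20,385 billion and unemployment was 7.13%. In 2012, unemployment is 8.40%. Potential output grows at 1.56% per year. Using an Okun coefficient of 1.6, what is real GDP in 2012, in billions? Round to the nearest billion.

$20,289 billion

Δu = 8.4 - 7.13 = 1.27 points.
Okun's law (growth form): g_Y = g_Y* - β × Δu = 1.56 - 1.6 × (1.27) = 1.56 - 2.032 = -0.472%.
Real GDP in the next year = 20385 × (1 - 0.472/100) = 20385 × 0.99528 ≈ 20289 billion.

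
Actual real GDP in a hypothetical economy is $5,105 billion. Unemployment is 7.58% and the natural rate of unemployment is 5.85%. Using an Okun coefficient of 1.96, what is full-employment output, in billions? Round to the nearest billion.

Unemployment gap = 7.58 - 5.85 = 1.73 points, so output gap = -1.96 × 1.73 = -3.3908%.
Since Y = Y* × (1 + gap/100), Y* = 5105/0.966092 ≈ 5284 billion.

$5,284 billion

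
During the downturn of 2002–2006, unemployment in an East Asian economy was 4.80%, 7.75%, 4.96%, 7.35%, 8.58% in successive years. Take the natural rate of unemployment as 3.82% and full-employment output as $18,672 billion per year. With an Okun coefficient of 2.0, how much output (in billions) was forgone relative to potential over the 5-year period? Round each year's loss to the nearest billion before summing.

Year 2002: gap = -2.0 × (4.8 - 3.82) = -1.96%, loss ≈ 18672 × 1.96/100 ≈ 366.
Year 2003: gap = -2.0 × (7.75 - 3.82) = -7.86%, loss ≈ 18672 × 7.86/100 ≈ 1468.
Year 2004: gap = -2.0 × (4.96 - 3.82) = -2.28%, loss ≈ 18672 × 2.28/100 ≈ 426.
Year 2005: gap = -2.0 × (7.35 - 3.82) = -7.06%, loss ≈ 18672 × 7.06/100 ≈ 1318.
Year 2006: gap = -2.0 × (8.58 - 3.82) = -9.52%, loss ≈ 18672 × 9.52/100 ≈ 1778.
Total lost output = 366 + 1468 + 426 + 1318 + 1778 = 5356 billion.

$5,356 billion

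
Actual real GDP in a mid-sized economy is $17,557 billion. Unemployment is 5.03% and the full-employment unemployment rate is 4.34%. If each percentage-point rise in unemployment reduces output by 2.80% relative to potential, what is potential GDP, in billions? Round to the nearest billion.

Unemployment gap = 5.03 - 4.34 = 0.69 points, so output gap = -2.8 × 0.69 = -1.932%.
Since Y = Y* × (1 + gap/100), Y* = 17557/0.98068 ≈ 17903 billion.

$17,903 billion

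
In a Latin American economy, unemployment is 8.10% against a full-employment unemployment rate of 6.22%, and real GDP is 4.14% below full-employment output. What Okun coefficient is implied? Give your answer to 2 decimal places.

β ≈ 2.20

Okun's law: output gap = -β × (u - u*).
-4.14 = -β × (8.1 - 6.22) = -β × 1.88, so β = 4.14/1.88 = 2.20.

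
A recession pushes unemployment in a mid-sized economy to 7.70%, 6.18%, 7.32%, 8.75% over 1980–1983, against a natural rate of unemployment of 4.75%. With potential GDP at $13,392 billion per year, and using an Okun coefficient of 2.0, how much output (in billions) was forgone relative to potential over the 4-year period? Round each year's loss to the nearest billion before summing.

Year 1980: gap = -2.0 × (7.7 - 4.75) = -5.9%, loss ≈ 13392 × 5.9/100 ≈ 790.
Year 1981: gap = -2.0 × (6.18 - 4.75) = -2.86%, loss ≈ 13392 × 2.86/100 ≈ 383.
Year 1982: gap = -2.0 × (7.32 - 4.75) = -5.14%, loss ≈ 13392 × 5.14/100 ≈ 688.
Year 1983: gap = -2.0 × (8.75 - 4.75) = -8%, loss ≈ 13392 × 8/100 ≈ 1071.
Total lost output = 790 + 383 + 688 + 1071 = 2932 billion.

$2,932 billion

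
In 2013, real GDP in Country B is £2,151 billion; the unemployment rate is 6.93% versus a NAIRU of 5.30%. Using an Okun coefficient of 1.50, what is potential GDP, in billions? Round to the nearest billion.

£2,205 billion

Unemployment gap = 6.93 - 5.3 = 1.63 points, so output gap = -1.5 × 1.63 = -2.445%.
Since Y = Y* × (1 + gap/100), Y* = 2151/0.97555 ≈ 2205 billion.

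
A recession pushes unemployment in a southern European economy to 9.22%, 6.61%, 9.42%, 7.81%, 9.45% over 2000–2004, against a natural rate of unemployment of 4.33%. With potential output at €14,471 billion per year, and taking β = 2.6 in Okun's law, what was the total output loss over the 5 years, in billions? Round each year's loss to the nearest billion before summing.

Year 2000: gap = -2.6 × (9.22 - 4.33) = -12.714%, loss ≈ 14471 × 12.714/100 ≈ 1840.
Year 2001: gap = -2.6 × (6.61 - 4.33) = -5.928%, loss ≈ 14471 × 5.928/100 ≈ 858.
Year 2002: gap = -2.6 × (9.42 - 4.33) = -13.234%, loss ≈ 14471 × 13.234/100 ≈ 1915.
Year 2003: gap = -2.6 × (7.81 - 4.33) = -9.048%, loss ≈ 14471 × 9.048/100 ≈ 1309.
Year 2004: gap = -2.6 × (9.45 - 4.33) = -13.312%, loss ≈ 14471 × 13.312/100 ≈ 1926.
Total lost output = 1840 + 858 + 1915 + 1309 + 1926 = 7848 billion.

€7,848 billion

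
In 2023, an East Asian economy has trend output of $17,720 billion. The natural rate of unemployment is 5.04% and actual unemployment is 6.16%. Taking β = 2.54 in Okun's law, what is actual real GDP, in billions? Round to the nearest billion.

$17,216 billion

Unemployment gap = 6.16 - 5.04 = 1.12 points, so the output gap is -2.54 × 1.12 = -2.8448%.
Actual GDP = 17720 × (1 - 2.8448/100) = 17720 × 0.971552 ≈ 17216 billion.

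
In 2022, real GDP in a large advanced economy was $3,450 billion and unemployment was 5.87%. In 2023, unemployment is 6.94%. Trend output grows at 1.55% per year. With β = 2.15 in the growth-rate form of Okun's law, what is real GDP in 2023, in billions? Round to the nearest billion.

$3,424 billion

Δu = 6.94 - 5.87 = 1.07 points.
Okun's law (growth form): g_Y = g_Y* - β × Δu = 1.55 - 2.15 × (1.07) = 1.55 - 2.3005 = -0.7505%.
Real GDP in the next year = 3450 × (1 - 0.7505/100) = 3450 × 0.992495 ≈ 3424 billion.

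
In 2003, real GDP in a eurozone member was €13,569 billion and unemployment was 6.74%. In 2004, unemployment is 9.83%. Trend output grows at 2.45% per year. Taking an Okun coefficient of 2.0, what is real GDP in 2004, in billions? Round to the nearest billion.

Δu = 9.83 - 6.74 = 3.09 points.
Okun's law (growth form): g_Y = g_Y* - β × Δu = 2.45 - 2.0 × (3.09) = 2.45 - 6.18 = -3.73%.
Real GDP in the next year = 13569 × (1 - 3.73/100) = 13569 × 0.9627 ≈ 13063 billion.

€13,063 billion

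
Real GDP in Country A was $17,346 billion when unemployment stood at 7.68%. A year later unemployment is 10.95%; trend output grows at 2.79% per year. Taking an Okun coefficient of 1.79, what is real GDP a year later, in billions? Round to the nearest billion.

Δu = 10.95 - 7.68 = 3.27 points.
Okun's law (growth form): g_Y = g_Y* - β × Δu = 2.79 - 1.79 × (3.27) = 2.79 - 5.8533 = -3.0633%.
Real GDP in the next year = 17346 × (1 - 3.0633/100) = 17346 × 0.969367 ≈ 16815 billion.

$16,815 billion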